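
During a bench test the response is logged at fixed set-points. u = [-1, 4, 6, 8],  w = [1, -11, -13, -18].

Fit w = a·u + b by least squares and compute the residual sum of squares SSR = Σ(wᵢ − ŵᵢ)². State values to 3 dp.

Sums needed: Σu·u = 117, Σu = 17, Σ1 = 4.
For Mᵀw: Σu·w = -267, Σw = -41.
So MᵀM·[a, b]ᵀ = Mᵀw: [[117, 17]; [17, 4]]·[a, b]ᵀ = [-267, -41]ᵀ.
Determinant 117·4 − 17² = 179.
a = ((-267)·4 − 17·(-41))/179 = -371/179; b = (117·(-41) − 17·(-267))/179 = -258/179.
Residuals: 66/179, -227/179, 157/179, 4/179; SSR = 450/179.

SSR = 2.514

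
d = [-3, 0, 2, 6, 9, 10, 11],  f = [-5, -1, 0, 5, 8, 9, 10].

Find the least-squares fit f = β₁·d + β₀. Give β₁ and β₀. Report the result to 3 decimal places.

β₁ = 1.063, β₀ = -1.598

AᵀA·[β₁, β₀]ᵀ = Aᵀf reads: 351·β₁ + 35·β₀ = 317;  35·β₁ + 7·β₀ = 26.
Δ = 351·7 − 35² = 1232.
β₁ = (317·7 − 35·26)/1232 = 17/16; β₀ = (351·26 − 35·317)/1232 = -179/112.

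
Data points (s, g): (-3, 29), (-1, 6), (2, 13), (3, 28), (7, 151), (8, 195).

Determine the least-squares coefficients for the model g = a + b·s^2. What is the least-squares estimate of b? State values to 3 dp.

Sums needed: Σ1 = 6, Σs^2 = 136, Σs^2·s^2 = 6676.
And Σg = 422, Σs^2·g = 20450.
MᵀM·[a, b]ᵀ = Mᵀg becomes [[6, 136]; [136, 6676]]·[a, b]ᵀ = [422, 20450]ᵀ.
det = 6·6676 − 136² = 21560.
a = (422·6676 − 136·20450)/21560 = 4509/2695; b = (6·20450 − 136·422)/21560 = 16327/5390.

b = 3.029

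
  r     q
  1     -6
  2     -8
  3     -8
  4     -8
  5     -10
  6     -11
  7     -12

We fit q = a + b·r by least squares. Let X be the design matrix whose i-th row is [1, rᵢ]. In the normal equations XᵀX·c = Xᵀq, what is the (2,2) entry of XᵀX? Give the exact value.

140

Row 2 ↔ basis r, column 2 ↔ basis r, so (XᵀX)_{2,2} = Σᵢ (r)·(r) = (1)·(1) + (2)·(2) + (3)·(3) + (4)·(4) + (5)·(5) + (6)·(6) + (7)·(7) = 140.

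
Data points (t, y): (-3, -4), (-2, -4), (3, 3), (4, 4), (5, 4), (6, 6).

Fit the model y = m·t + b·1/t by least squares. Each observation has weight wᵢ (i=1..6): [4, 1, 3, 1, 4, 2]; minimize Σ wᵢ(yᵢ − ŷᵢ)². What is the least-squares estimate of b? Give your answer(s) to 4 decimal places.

b = 4.1764

Entries of AᵀWA: Σwᵢ·t·t = 255, Σwᵢ·t·1/t = 15, Σwᵢ·1/t·1/t = 1567/1200.
Right-hand side: Σwᵢ·t·y = 251, Σwᵢ·1/t·y = 248/15.
Normal equations: [[255, 15]; [15, 1567/1200]]·[m, b]ᵀ = [251, 248/15]ᵀ.
Eliminating b: (1567/1200)·(row 1) − 15·(row 2) gives (8639/80)·m = (1567/1200)·251 − 15·(248/15) = 95717/1200, so m = 95717/129585.
Then b = ((248/15) − 15·(95717/129585))/(1567/1200) = 36080/8639.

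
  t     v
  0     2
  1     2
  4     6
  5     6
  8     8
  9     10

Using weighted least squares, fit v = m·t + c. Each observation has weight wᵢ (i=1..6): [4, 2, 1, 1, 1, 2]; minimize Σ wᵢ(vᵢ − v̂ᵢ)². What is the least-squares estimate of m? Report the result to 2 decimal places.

m = 0.88

The normal system AᵀWA·[m, c]ᵀ = AᵀWv is [[269, 37]; [37, 11]]·[m, c]ᵀ = [302, 52]ᵀ.
Eliminating c: 11·(row 1) − 37·(row 2) gives 1590·m = 11·302 − 37·52 = 1398, so m = 233/265.
Then c = (52 − 37·(233/265))/11 = 469/265.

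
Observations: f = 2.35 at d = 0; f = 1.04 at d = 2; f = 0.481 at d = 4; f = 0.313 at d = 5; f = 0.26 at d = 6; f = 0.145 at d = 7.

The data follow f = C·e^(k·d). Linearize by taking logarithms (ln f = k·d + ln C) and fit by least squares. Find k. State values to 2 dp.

k = -0.39

Linearized form: ln f = k·d + ln C. From the 6 transformed points,
Σd = 24.0000, Σ(d)² = 130.0000, Σln f = -4.2779, Σd·ln f = -30.2565.
Normal system: [[130.0000, 24.0000]; [24.0000, 6]]·[k, ln C]ᵀ = [-30.2565, -4.2779]ᵀ.
Slope k = (n·Σd·ln f − Σd·Σln f)/(n·Σ(d)² − (Σd)²) = (6·-30.2565 − 24.0000·-4.2779)/204.0000 = -0.38661; ln C = (Σln f − k·Σd)/n = 0.83347.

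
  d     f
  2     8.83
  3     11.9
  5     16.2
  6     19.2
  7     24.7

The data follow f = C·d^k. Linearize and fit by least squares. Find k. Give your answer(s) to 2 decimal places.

With ln fᵢ as the transformed response and ln dᵢ as the regressor:
Σln d = 7.1389, Σ(ln d)² = 11.2747, Σln f = 13.6014, Σln d·ln f = 20.2475.
Equations: 11.2747·k + 7.1389·ln C = 20.2475;  7.1389·k + 5·ln C = 13.6014.
Slope k = (n·Σln d·ln f − Σln d·Σln f)/(n·Σ(ln d)² − (Σln d)²) = (5·20.2475 − 7.1389·13.6014)/5.4099 = 0.76502; ln C = (Σln f − k·Σln d)/n = 1.62800.

k = 0.77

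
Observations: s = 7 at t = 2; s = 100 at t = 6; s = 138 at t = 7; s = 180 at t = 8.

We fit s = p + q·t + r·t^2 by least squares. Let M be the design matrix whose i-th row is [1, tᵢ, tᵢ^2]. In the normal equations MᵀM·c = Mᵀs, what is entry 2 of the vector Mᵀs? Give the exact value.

3020

Entry 2 ↔ basis t, so (Mᵀs)_{2} = Σᵢ (t)·sᵢ = (2)·(7) + (6)·(100) + (7)·(138) + (8)·(180) = 3020.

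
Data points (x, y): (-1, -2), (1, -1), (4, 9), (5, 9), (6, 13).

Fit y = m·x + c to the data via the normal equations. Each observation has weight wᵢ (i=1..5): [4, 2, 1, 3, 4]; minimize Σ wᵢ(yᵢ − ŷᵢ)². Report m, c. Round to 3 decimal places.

Entries of AᵀWA: Σwᵢ·x·x = 241, Σwᵢ·x = 41, Σwᵢ·1 = 14.
And Σwᵢ·x·y = 489, Σwᵢ·y = 78.
Eliminating c: 14·(row 1) − 41·(row 2) gives 1693·m = 14·489 − 41·78 = 3648, so m = 3648/1693.
Then c = (78 − 41·(3648/1693))/14 = -1251/1693.

m = 2.155, c = -0.739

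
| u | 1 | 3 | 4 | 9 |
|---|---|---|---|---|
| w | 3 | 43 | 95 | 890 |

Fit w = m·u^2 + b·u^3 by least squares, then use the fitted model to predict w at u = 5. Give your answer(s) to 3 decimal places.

ŵ = 172.922

Sums needed: Σu^2·u^2 = 6899, Σu^2·u^3 = 60317, Σu^3·u^3 = 536267.
For Xᵀw: Σu^2·w = 74000, Σu^3·w = 656054.
XᵀX·[m, b]ᵀ = Xᵀw becomes [[6899, 60317]; [60317, 536267]]·[m, b]ᵀ = [74000, 656054]ᵀ.
Δ = 6899·536267 − 60317² = 61565544.
m = (74000·536267 − 60317·656054)/61565544 = 18758147/10260924; b = (6899·656054 − 60317·74000)/61565544 = 10443091/10260924.
At u = 5: ŵ = (18758147/10260924)·(25) + (10443091/10260924)·(125) = 887170025/5130462.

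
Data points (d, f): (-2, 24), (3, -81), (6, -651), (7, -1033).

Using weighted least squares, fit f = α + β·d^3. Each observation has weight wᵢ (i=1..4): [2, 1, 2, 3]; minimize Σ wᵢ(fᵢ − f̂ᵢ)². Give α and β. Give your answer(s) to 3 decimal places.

The normal equations are: 8·α + 1472·β = -4434;  1472·α + 447116·β = -1346760.
Eliminating β: 447116·(row 1) − 1472·(row 2) gives 1410144·α = 447116·(-4434) − 1472·(-1346760) = -81624, so α = -3401/58756.
Then β = ((-1346760) − 1472·(-3401/58756))/447116 = -44242/14689.

α = -0.058, β = -3.012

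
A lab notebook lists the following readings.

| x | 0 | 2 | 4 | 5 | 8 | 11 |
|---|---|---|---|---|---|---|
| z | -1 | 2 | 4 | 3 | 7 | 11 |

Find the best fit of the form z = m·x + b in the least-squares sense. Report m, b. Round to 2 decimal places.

m = 1.03, b = -0.79

Sums needed: Σx·x = 230, Σx = 30, Σ1 = 6.
Right-hand side: Σx·z = 212, Σz = 26.
Normal equations: [[230, 30]; [30, 6]]·[m, b]ᵀ = [212, 26]ᵀ.
Eliminating b: 6·(row 1) − 30·(row 2) gives 480·m = 6·212 − 30·26 = 492, so m = 41/40.
Then b = (26 − 30·(41/40))/6 = -19/24.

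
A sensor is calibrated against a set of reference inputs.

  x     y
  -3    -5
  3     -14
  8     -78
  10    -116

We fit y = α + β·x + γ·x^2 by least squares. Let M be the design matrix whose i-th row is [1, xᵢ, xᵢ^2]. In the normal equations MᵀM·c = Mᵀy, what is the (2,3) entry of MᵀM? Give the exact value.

Row 2 ↔ basis x, column 3 ↔ basis x^2, so (MᵀM)_{2,3} = Σᵢ (x)·(x^2) = (-3)·(9) + (3)·(9) + (8)·(64) + (10)·(100) = 1512.

1512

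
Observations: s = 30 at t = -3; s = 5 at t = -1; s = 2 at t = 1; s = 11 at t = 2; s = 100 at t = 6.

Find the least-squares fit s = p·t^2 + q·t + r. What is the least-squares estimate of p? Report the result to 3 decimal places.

The normal equations are: 1395·p + 197·q + 51·r = 3921;  197·p + 51·q + 5·r = 529;  51·p + 5·q + 5·r = 148.
Solving the 3×3 system (Gaussian elimination) gives p = 69123/23656, q = -23457/23656, r = 4655/5914.

p = 2.922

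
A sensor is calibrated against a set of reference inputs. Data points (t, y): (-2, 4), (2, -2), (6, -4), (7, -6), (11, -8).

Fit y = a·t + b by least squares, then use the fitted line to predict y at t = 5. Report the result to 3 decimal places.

Forming AᵀA = [[214, 24]; [24, 5]] and Aᵀy = [-166, -16]ᵀ gives AᵀA·[a, b]ᵀ = Aᵀy.
Eliminating b: 5·(row 1) − 24·(row 2) gives 494·a = 5·(-166) − 24·(-16) = -446, so a = -223/247.
Then b = ((-16) − 24·(-223/247))/5 = 280/247.
At t = 5: ŷ = (-223/247)·(5) + (280/247)·(1) = -835/247.

ŷ = -3.381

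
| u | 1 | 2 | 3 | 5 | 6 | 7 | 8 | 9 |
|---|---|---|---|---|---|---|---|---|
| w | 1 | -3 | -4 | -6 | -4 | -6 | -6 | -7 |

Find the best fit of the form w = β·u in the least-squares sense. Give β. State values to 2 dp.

The normal equations are: 269·β = -224.
(Σu·u = 269, Σu·w = -224.)
β = (-224)/269 = -0.832714.

β = -0.83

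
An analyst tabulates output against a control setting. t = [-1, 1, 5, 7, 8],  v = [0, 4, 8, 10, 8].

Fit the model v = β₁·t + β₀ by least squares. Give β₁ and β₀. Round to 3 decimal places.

Sums needed: Σt·t = 140, Σt = 20, Σ1 = 5.
For Mᵀv: Σt·v = 178, Σv = 30.
So MᵀM·[β₁, β₀]ᵀ = Mᵀv: [[140, 20]; [20, 5]]·[β₁, β₀]ᵀ = [178, 30]ᵀ.
det = 140·5 − 20² = 300.
β₁ = (178·5 − 20·30)/300 = 29/30; β₀ = (140·30 − 20·178)/300 = 32/15.

β₁ = 0.967, β₀ = 2.133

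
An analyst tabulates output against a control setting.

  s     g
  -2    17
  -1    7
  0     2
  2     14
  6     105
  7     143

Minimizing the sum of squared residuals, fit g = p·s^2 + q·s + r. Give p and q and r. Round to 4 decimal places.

The normal system AᵀA·[p, q, r]ᵀ = Aᵀg is [[3730, 558, 94]; [558, 94, 12]; [94, 12, 6]]·[p, q, r]ᵀ = [10918, 1618, 288]ᵀ.
Inverting the 3×3 Gram matrix, [p, q, r]ᵀ = [9432/3167, -13559/15835, 48358/15835]ᵀ.

p = 2.9782, q = -0.8563, r = 3.0539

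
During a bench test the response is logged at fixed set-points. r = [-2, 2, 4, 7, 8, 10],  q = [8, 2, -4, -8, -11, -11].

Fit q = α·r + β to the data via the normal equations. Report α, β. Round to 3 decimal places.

The normal system AᵀA·[α, β]ᵀ = Aᵀq is [[237, 29]; [29, 6]]·[α, β]ᵀ = [-282, -24]ᵀ.
Δ = 237·6 − 29² = 581.
α = ((-282)·6 − 29·(-24))/581 = -12/7; β = (237·(-24) − 29·(-282))/581 = 30/7.

α = -1.714, β = 4.286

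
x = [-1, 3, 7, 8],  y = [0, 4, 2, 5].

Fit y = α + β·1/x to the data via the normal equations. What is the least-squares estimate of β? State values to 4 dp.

Compute the Gram sums: Σ1 = 4, Σ1/x = -67/168, Σ1/x·1/x = 32377/28224.
And Σy = 11, Σ1/x·y = 377/168.
So MᵀM·[α, β]ᵀ = Mᵀy: [[4, -67/168]; [-67/168, 32377/28224]]·[α, β]ᵀ = [11, 377/168]ᵀ.
det = 4·(32377/28224) − (-67/168)² = 13891/3136.
α = (11·(32377/28224) − (-67/168)·(377/168))/(13891/3136) = 381406/125019; β = (4·(377/168) − (-67/168)·11)/(13891/3136) = 125720/41673.

β = 3.0168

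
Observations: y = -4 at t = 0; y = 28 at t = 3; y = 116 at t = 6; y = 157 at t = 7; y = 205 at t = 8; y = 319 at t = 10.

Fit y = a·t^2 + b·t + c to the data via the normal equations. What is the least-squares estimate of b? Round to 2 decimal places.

b = 1.44

MᵀM·[a, b, c]ᵀ = Mᵀy reads: 17874·a + 2098·b + 258·c = 57141;  2098·a + 258·b + 34·c = 6709;  258·a + 34·b + 6·c = 821.
Solving the 3×3 system (Gaussian elimination) gives a = 11129/3606, b = 863/601, c = -7234/1803.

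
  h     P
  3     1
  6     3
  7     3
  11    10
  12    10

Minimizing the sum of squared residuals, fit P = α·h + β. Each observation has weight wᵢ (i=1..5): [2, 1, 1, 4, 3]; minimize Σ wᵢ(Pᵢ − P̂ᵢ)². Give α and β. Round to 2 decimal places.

AᵀWA·[α, β]ᵀ = AᵀWP reads: 1019·α + 99·β = 845;  99·α + 11·β = 78.
Eliminating β: 11·(row 1) − 99·(row 2) gives 1408·α = 11·845 − 99·78 = 1573, so α = 143/128.
Then β = (78 − 99·(143/128))/11 = -4173/1408.

α = 1.12, β = -2.96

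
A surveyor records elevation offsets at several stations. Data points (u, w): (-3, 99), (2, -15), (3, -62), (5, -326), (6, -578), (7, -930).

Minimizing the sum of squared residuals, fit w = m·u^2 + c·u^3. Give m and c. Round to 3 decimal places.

From the data, Σu^2·u^2 = 4500, Σu^2·u^3 = 27740, Σu^3·u^3 = 181452.
Right-hand side: Σu^2·w = -74255, Σu^3·w = -489055.
So MᵀM·[m, c]ᵀ = Mᵀw: [[4500, 27740]; [27740, 181452]]·[m, c]ᵀ = [-74255, -489055]ᵀ.
Δ = 4500·181452 − 27740² = 47026400.
m = ((-74255)·181452 − 27740·(-489055))/47026400 = 1158343/587830; c = (4500·(-489055) − 27740·(-74255))/47026400 = -704569/235132.

m = 1.971, c = -2.996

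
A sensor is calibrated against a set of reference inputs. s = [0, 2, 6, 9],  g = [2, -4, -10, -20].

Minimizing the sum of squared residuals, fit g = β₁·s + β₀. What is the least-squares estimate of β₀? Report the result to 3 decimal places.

β₀ = 1.764

Forming MᵀM = [[121, 17]; [17, 4]] and Mᵀg = [-248, -32]ᵀ gives MᵀM·[β₁, β₀]ᵀ = Mᵀg.
Determinant 121·4 − 17² = 195.
β₁ = ((-248)·4 − 17·(-32))/195 = -448/195; β₀ = (121·(-32) − 17·(-248))/195 = 344/195.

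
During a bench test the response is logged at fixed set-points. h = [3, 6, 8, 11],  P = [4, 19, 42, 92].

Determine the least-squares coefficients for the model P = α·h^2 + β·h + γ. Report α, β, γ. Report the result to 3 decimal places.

The normal equations are: 20114·α + 2086·β + 230·γ = 14540;  2086·α + 230·β + 28·γ = 1474;  230·α + 28·β + 4·γ = 157.
Row-reducing yields α = 7/6, β = -541/102, γ = 158/17.

α = 1.167, β = -5.304, γ = 9.294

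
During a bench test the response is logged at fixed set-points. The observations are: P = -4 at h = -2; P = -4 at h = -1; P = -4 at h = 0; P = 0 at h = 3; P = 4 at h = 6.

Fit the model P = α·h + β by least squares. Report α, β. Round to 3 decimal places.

With design matrix X, XᵀX = [[50, 6]; [6, 5]] and XᵀP = [36, -8]ᵀ.
det = 50·5 − 6² = 214.
α = (36·5 − 6·(-8))/214 = 114/107; β = (50·(-8) − 6·36)/214 = -308/107.

α = 1.065, β = -2.879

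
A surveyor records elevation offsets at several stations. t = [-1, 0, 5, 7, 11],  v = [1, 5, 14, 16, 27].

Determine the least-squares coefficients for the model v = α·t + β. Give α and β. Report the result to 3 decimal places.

Setting ∂/∂α … = 0 gives: 196·α + 22·β = 478;  22·α + 5·β = 63.
Eliminating β: 5·(row 1) − 22·(row 2) gives 496·α = 5·478 − 22·63 = 1004, so α = 251/124.
Then β = (63 − 22·(251/124))/5 = 229/62.

α = 2.024, β = 3.694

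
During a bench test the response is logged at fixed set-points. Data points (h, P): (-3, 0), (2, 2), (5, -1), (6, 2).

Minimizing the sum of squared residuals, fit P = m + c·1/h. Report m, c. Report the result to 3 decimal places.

m = 0.477, c = 2.050

Entries of AᵀA: Σ1 = 4, Σ1/h = 8/15, Σ1/h·1/h = 193/450.
Right-hand side: ΣP = 3, Σ1/h·P = 17/15.
AᵀA·[m, c]ᵀ = AᵀP becomes [[4, 8/15]; [8/15, 193/450]]·[m, c]ᵀ = [3, 17/15]ᵀ.
Eliminating c: (193/450)·(row 1) − (8/15)·(row 2) gives (322/225)·m = (193/450)·3 − (8/15)·(17/15) = 307/450, so m = 307/644.
Then c = ((17/15) − (8/15)·(307/644))/(193/450) = 330/161.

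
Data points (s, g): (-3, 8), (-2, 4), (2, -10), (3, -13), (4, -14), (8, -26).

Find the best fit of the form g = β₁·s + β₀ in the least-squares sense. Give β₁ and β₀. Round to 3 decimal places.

β₁ = -3.085, β₀ = -2.329

Compute the Gram sums: Σs·s = 106, Σs = 12, Σ1 = 6.
And Σs·g = -355, Σg = -51.
XᵀX·[β₁, β₀]ᵀ = Xᵀg becomes [[106, 12]; [12, 6]]·[β₁, β₀]ᵀ = [-355, -51]ᵀ.
Determinant 106·6 − 12² = 492.
β₁ = ((-355)·6 − 12·(-51))/492 = -253/82; β₀ = (106·(-51) − 12·(-355))/492 = -191/82.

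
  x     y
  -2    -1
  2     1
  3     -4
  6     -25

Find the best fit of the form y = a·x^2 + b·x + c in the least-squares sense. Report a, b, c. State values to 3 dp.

Normal-equation sums: Σx^2·x^2 = 1409, Σx^2·x = 243, Σx^2 = 53, Σx·x = 53, Σx = 9, Σ1 = 4.
And Σx^2·y = -936, Σx·y = -158, Σy = -29.
So AᵀA·[a, b, c]ᵀ = Aᵀy: [[1409, 243, 53]; [243, 53, 9]; [53, 9, 4]]·[a, b, c]ᵀ = [-936, -158, -29]ᵀ.
Row-reducing yields a = -824/979, b = 31/89, c = 3053/979.

a = -0.842, b = 0.348, c = 3.118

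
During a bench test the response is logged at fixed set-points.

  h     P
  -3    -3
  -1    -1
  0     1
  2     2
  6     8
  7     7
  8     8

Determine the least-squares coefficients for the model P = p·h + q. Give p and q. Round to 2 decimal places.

p = 1.03, q = 0.33

Sums needed: Σh·h = 163, Σh = 19, Σ1 = 7.
Right-hand side: Σh·P = 175, ΣP = 22.
So XᵀX·[p, q]ᵀ = XᵀP: [[163, 19]; [19, 7]]·[p, q]ᵀ = [175, 22]ᵀ.
Determinant 163·7 − 19² = 780.
p = (175·7 − 19·22)/780 = 269/260; q = (163·22 − 19·175)/780 = 87/260.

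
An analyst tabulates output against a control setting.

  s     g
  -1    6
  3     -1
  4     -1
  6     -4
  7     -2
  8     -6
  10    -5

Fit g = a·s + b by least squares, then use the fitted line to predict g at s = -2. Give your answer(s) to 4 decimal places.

Setting ∂/∂a … = 0 gives: 275·a + 37·b = -149;  37·a + 7·b = -13.
Determinant 275·7 − 37² = 556.
a = ((-149)·7 − 37·(-13))/556 = -281/278; b = (275·(-13) − 37·(-149))/556 = 969/278.
At s = -2: ĝ = (-281/278)·(-2) + (969/278)·(1) = 1531/278.

ĝ = 5.5072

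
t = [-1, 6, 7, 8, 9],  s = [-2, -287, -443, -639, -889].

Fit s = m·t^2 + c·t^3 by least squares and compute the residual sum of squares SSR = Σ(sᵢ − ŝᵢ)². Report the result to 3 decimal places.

SSR = 6.862

Normal-equation sums: Σt^2·t^2 = 14355, Σt^2·t^3 = 116399, Σt^3·t^3 = 957891.
And Σt^2·s = -144946, Σt^3·s = -1189188.
Eliminating c: 957891·(row 1) − 116399·(row 2) gives 201798104·m = 957891·(-144946) − 116399·(-1189188) = -422174874, so m = -211087437/100899052.
Then c = ((-1189188) − 116399·(-211087437/100899052))/957891 = -99612143/100899052.
Residuals: -45161405/50449526, 39335674/25224763, -94015287/50449526, 9129739/25224763, 4019354/25224763; SSR = 346200221/50449526.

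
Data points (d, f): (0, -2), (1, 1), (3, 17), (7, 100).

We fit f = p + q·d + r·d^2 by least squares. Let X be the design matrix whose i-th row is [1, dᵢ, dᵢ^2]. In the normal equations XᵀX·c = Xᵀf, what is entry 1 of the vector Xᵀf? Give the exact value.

Entry 1 ↔ basis 1, so (Xᵀf)_{1} = Σᵢ fᵢ = (1)·(-2) + (1)·(1) + (1)·(17) + (1)·(100) = 116.

116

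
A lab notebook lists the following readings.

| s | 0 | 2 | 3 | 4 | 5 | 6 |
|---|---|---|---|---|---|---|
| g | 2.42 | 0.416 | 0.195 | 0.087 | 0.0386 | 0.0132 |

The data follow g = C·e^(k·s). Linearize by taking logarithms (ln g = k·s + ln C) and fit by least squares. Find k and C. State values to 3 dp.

k = -0.850, C = 2.435

With ln gᵢ as the transformed response and sᵢ as the regressor:
XᵀX = [[90.0000, 20.0000]; [20.0000, 6]], rhs = [-58.6635, -11.6519]ᵀ  (here Σs = 20.0000, Σ(s)² = 90.0000, Σln g = -11.6519, Σs·ln g = -58.6635).
Solving (det = 140.0000): k = -0.84959, ln C = 0.88997, so C = exp(0.88997) = 2.43505.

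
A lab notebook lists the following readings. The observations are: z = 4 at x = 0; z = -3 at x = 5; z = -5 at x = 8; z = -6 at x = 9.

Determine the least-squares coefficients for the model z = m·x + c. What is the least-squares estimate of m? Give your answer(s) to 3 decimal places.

m = -1.102

Sums needed: Σx·x = 170, Σx = 22, Σ1 = 4.
Right-hand side: Σx·z = -109, Σz = -10.
So MᵀM·[m, c]ᵀ = Mᵀz: [[170, 22]; [22, 4]]·[m, c]ᵀ = [-109, -10]ᵀ.
Eliminating c: 4·(row 1) − 22·(row 2) gives 196·m = 4·(-109) − 22·(-10) = -216, so m = -54/49.
Then c = ((-10) − 22·(-54/49))/4 = 349/98.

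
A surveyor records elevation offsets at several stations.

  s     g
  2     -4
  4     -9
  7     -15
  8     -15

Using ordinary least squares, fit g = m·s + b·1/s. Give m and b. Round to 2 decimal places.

Sums needed: Σs·s = 133, Σs·1/s = 4, Σ1/s·1/s = 1093/3136.
And Σs·g = -269, Σ1/s·g = -463/56.
Determinant 133·(1093/3136) − 4² = 13599/448.
m = ((-269)·(1093/3136) − 4·(-463/56))/(13599/448) = -21145/10577; b = (133·(-463/56) − 4·(-269))/(13599/448) = -1176/1511.

m = -2.00, b = -0.78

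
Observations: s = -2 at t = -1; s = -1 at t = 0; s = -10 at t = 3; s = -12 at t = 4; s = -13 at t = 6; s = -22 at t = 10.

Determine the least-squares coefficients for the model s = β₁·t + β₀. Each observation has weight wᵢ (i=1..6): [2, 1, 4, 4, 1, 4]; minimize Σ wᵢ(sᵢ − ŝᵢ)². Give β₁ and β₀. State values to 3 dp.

From the data, Σwᵢ·t·t = 538, Σwᵢ·t = 72, Σwᵢ·1 = 16.
And Σwᵢ·t·s = -1266, Σwᵢ·s = -194.
XᵀWX·[β₁, β₀]ᵀ = XᵀWs becomes [[538, 72]; [72, 16]]·[β₁, β₀]ᵀ = [-1266, -194]ᵀ.
det = 538·16 − 72² = 3424.
β₁ = ((-1266)·16 − 72·(-194))/3424 = -393/214; β₀ = (538·(-194) − 72·(-1266))/3424 = -3305/856.

β₁ = -1.836, β₀ = -3.861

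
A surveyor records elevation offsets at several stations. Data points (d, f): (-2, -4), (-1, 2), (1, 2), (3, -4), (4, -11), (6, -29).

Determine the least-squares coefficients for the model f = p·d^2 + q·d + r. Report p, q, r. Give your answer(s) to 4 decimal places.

p = -1.0202, q = 0.8199, r = 2.5562

Compute the Gram sums: Σd^2·d^2 = 1651, Σd^2·d = 299, Σd^2 = 67, Σd·d = 67, Σd = 11, Σ1 = 6.
For Aᵀf: Σd^2·f = -1268, Σd·f = -222, Σf = -44.
AᵀA·[p, q, r]ᵀ = Aᵀf becomes [[1651, 299, 67]; [299, 67, 11]; [67, 11, 6]]·[p, q, r]ᵀ = [-1268, -222, -44]ᵀ.
Row-reducing yields p = -34427/33744, q = 27667/33744, r = 1797/703.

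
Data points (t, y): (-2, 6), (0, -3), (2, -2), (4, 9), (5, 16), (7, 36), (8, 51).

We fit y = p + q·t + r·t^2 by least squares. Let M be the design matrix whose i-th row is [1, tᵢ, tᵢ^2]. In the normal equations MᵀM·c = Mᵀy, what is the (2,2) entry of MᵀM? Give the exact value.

162

Row 2 ↔ basis t, column 2 ↔ basis t, so (MᵀM)_{2,2} = Σᵢ (t)·(t) = (-2)·(-2) + (0)·(0) + (2)·(2) + (4)·(4) + (5)·(5) + (7)·(7) + (8)·(8) = 162.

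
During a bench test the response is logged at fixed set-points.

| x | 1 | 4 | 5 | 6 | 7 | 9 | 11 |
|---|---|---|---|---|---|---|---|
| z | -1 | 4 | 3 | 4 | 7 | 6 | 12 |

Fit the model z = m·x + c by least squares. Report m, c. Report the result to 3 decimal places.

Setting ∂/∂m … = 0 gives: 329·m + 43·c = 289;  43·m + 7·c = 35.
Eliminating c: 7·(row 1) − 43·(row 2) gives 454·m = 7·289 − 43·35 = 518, so m = 259/227.
Then c = (35 − 43·(259/227))/7 = -456/227.

m = 1.141, c = -2.009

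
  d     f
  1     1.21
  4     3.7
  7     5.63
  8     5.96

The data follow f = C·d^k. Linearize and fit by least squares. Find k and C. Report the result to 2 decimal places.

Let Y = ln f. Fitting Y = k·ln d + ln C by least squares:
Σln d = 5.4116, Σ(ln d)² = 10.0325, Σln f = 5.0121, Σln d·ln f = 8.8884.
Equations: 10.0325·k + 5.4116·ln C = 8.8884;  5.4116·k + 4·ln C = 5.0121.
Δ = 10.0325·4 − (5.4116)² = 10.8439; k = (8.8884·4 − 5.4116·5.0121)/10.8439 = 0.77738, ln C = (10.0325·5.0121 − 5.4116·8.8884)/10.8439 = 0.20131, so C = exp(0.20131) = 1.22300.

k = 0.78, C = 1.22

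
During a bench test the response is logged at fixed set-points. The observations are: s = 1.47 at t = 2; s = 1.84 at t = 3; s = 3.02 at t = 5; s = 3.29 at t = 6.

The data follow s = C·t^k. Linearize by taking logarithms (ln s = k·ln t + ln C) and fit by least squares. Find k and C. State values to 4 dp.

k = 0.7728, C = 0.8348

Linearized form: ln s = k·ln t + ln C. From the 4 transformed points,
Sums: Σln t = 5.1930, Σ(ln t)² = 7.4881, Σln s = 3.2912, Σln t·ln s = 4.8496.
Normal system: [[7.4881, 5.1930]; [5.1930, 4]]·[k, ln C]ᵀ = [4.8496, 3.2912]ᵀ.
Slope k = (n·Σln t·ln s − Σln t·Σln s)/(n·Σ(ln t)² − (Σln t)²) = (4·4.8496 − 5.1930·3.2912)/2.9856 = 0.77283; ln C = (Σln s − k·Σln t)/n = -0.18053, so C = exp(-0.18053) = 0.83483.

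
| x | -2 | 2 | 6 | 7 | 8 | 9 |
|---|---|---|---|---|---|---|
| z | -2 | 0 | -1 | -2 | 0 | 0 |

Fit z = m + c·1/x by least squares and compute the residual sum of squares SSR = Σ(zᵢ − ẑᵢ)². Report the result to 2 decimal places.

SSR = 2.93

Compute the Gram sums: Σ1 = 6, Σ1/x = 275/504, Σ1/x·1/x = 146353/254016.
Right-hand side: Σz = -5, Σ1/x·z = 23/42.
MᵀM·[m, c]ᵀ = Mᵀz becomes [[6, 275/504]; [275/504, 146353/254016]]·[m, c]ᵀ = [-5, 23/42]ᵀ.
Determinant 6·(146353/254016) − (275/504)² = 802493/254016.
m = ((-5)·(146353/254016) − (275/504)·(23/42))/(802493/254016) = -807665/802493; c = (6·(23/42) − (275/504)·(-5))/(802493/254016) = 1527624/802493.
Residuals: -33509/802493, 43853/802493, -249432/802493, -1015553/802493, 616712/802493, 637929/802493; SSR = 2347556/802493.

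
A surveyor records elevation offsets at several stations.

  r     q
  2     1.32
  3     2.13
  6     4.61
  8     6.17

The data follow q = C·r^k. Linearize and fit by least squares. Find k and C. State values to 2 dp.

k = 1.11, C = 0.62

Let Y = ln q. Fitting Y = k·ln r + ln C by least squares:
Σln r = 5.6630, Σ(ln r)² = 9.2219, Σln q = 4.3817, Σln r·ln q = 7.5453.
Equations: 9.2219·k + 5.6630·ln C = 7.5453;  5.6630·k + 4·ln C = 4.3817.
Slope k = (n·Σln r·ln q − Σln r·Σln q)/(n·Σ(ln r)² − (Σln r)²) = (4·7.5453 − 5.6630·4.3817)/4.8184 = 1.11404; ln C = (Σln q − k·Σln r)/n = -0.48178, so C = exp(-0.48178) = 0.61769.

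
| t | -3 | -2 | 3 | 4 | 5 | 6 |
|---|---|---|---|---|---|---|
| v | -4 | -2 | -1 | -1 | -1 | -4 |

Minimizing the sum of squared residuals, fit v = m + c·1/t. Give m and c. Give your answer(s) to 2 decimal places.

m = -2.20, c = 1.89

Setting ∂/∂m … = 0 gives: 6·m + (7/60)·c = -13;  (7/60)·m + (241/400)·c = 53/60.
(Σ1 = 6, Σ1/t = 7/60, Σ1/t·1/t = 241/400, Σv = -13, Σ1/t·v = 53/60.)
Δ = 6·(241/400) − (7/60)² = 2593/720.
m = ((-13)·(241/400) − (7/60)·(53/60))/(2593/720) = -28568/12965; c = (6·(53/60) − (7/60)·(-13))/(2593/720) = 4908/2593.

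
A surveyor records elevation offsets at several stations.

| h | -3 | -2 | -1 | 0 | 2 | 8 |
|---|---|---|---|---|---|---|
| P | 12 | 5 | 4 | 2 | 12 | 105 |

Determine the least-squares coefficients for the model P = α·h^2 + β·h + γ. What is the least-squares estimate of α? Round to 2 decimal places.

With design matrix X, XᵀX = [[4210, 484, 82]; [484, 82, 4]; [82, 4, 6]] and XᵀP = [6900, 814, 140]ᵀ.
Row-reducing yields α = 4618/3255, β = 4577/3255, γ = 466/155.

α = 1.42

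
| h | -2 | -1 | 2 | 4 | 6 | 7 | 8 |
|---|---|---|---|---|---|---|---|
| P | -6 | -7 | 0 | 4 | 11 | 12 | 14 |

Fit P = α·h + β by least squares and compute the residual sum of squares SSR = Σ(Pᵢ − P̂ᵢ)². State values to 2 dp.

SSR = 9.49

With design matrix A, AᵀA = [[174, 24]; [24, 7]] and AᵀP = [297, 28]ᵀ.
Eliminating β: 7·(row 1) − 24·(row 2) gives 642·α = 7·297 − 24·28 = 1407, so α = 469/214.
Then β = (28 − 24·(469/214))/7 = -376/107.
Residuals: 203/107, -277/214, -93/107, -134/107, 146/107, 37/214, -2/107; SSR = 2031/214.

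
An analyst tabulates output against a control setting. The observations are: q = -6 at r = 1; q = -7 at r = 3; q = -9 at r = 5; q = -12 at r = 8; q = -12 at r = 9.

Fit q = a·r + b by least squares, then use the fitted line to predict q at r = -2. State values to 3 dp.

From the data, Σr·r = 180, Σr = 26, Σ1 = 5.
For Xᵀq: Σr·q = -276, Σq = -46.
So XᵀX·[a, b]ᵀ = Xᵀq: [[180, 26]; [26, 5]]·[a, b]ᵀ = [-276, -46]ᵀ.
Δ = 180·5 − 26² = 224.
a = ((-276)·5 − 26·(-46))/224 = -23/28; b = (180·(-46) − 26·(-276))/224 = -69/14.
At r = -2: q̂ = (-23/28)·(-2) + (-69/14)·(1) = -23/7.

q̂ = -3.286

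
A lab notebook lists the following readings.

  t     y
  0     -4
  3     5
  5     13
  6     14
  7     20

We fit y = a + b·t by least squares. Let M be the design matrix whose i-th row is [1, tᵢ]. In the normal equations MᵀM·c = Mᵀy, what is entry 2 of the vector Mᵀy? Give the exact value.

Entry 2 ↔ basis t, so (Mᵀy)_{2} = Σᵢ (t)·yᵢ = (0)·(-4) + (3)·(5) + (5)·(13) + (6)·(14) + (7)·(20) = 304.

304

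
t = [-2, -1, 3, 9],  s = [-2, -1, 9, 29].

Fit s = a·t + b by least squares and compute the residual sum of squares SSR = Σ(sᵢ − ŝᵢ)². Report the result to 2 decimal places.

SSR = 6.66

Forming XᵀX = [[95, 9]; [9, 4]] and Xᵀs = [293, 35]ᵀ gives XᵀX·[a, b]ᵀ = Xᵀs.
Eliminating b: 4·(row 1) − 9·(row 2) gives 299·a = 4·293 − 9·35 = 857, so a = 857/299.
Then b = (35 − 9·(857/299))/4 = 688/299.
Residuals: 428/299, -10/23, -568/299, 270/299; SSR = 1992/299.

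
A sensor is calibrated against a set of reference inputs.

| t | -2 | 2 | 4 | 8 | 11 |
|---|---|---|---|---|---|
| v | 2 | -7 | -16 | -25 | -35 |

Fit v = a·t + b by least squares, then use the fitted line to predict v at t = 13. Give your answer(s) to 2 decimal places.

Normal-equation sums: Σt·t = 209, Σt = 23, Σ1 = 5.
Moment sums: Σt·v = -667, Σv = -81.
Normal equations: [[209, 23]; [23, 5]]·[a, b]ᵀ = [-667, -81]ᵀ.
det = 209·5 − 23² = 516.
a = ((-667)·5 − 23·(-81))/516 = -368/129; b = (209·(-81) − 23·(-667))/516 = -397/129.
At t = 13: v̂ = (-368/129)·(13) + (-397/129)·(1) = -1727/43.

v̂ = -40.16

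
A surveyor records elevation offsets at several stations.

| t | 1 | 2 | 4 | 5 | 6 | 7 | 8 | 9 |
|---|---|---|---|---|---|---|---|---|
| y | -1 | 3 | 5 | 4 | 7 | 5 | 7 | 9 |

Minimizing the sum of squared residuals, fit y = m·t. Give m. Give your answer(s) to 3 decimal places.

m = 0.938

From the data, Σt·t = 276.
For Aᵀy: Σt·y = 259.
m = 259/276 = 0.938406.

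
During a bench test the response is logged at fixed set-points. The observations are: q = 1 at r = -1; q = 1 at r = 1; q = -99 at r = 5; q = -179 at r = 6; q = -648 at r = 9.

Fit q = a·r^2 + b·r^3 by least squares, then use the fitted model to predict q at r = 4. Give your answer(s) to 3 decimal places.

XᵀX·[a, b]ᵀ = Xᵀq reads: 8484·a + 69950·b = -61405;  69950·a + 593724·b = -523431.
(Σr^2·r^2 = 8484, Σr^2·r^3 = 69950, Σr^3·r^3 = 593724, Σr^2·q = -61405, Σr^3·q = -523431.)
Determinant 8484·593724 − 69950² = 144151916.
a = ((-61405)·593724 − 69950·(-523431))/144151916 = 78188115/72075958; b = (8484·(-523431) − 69950·(-61405))/144151916 = -72754427/72075958.
At r = 4: q̂ = (78188115/72075958)·(16) + (-72754427/72075958)·(64) = -1702636744/36037979.

q̂ = -47.246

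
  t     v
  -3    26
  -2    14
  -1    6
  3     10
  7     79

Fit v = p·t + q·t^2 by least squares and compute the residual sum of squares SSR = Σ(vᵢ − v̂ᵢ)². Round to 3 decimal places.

SSR = 1.872

Entries of MᵀM: Σt·t = 72, Σt·t^2 = 334, Σt^2·t^2 = 2580.
For Mᵀv: Σt·v = 471, Σt^2·v = 4257.
So MᵀM·[p, q]ᵀ = Mᵀv: [[72, 334]; [334, 2580]]·[p, q]ᵀ = [471, 4257]ᵀ.
Eliminating q: 2580·(row 1) − 334·(row 2) gives 74204·p = 2580·471 − 334·4257 = -206658, so p = -103329/37102.
Then q = (4257 − 334·(-103329/37102))/2580 = 74595/37102.
Residuals: -8345/18551, 7195/18551, 22344/18551, 4826/18551, -397/18551; SSR = 34721/18551.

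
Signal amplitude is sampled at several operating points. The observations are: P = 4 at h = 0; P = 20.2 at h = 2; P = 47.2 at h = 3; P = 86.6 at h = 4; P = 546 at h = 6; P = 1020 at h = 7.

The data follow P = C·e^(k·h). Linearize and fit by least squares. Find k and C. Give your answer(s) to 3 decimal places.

Linearized form: ln P = k·h + ln C. From the 6 transformed points,
Σh = 22.0000, Σ(h)² = 114.0000, Σln P = 25.9378, Σh·ln P = 121.7284.
Equations: 114.0000·k + 22.0000·ln C = 121.7284;  22.0000·k + 6·ln C = 25.9378.
Slope k = (n·Σh·ln P − Σh·Σln P)/(n·Σ(h)² − (Σh)²) = (6·121.7284 − 22.0000·25.9378)/200.0000 = 0.79869; ln C = (Σln P − k·Σh)/n = 1.39445, so C = exp(1.39445) = 4.03277.

k = 0.799, C = 4.033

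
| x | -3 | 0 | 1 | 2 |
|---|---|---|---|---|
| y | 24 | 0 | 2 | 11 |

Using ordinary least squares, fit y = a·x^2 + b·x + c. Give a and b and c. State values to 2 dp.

Forming AᵀA = [[98, -18, 14]; [-18, 14, 0]; [14, 0, 4]] and Aᵀy = [262, -48, 37]ᵀ gives AᵀA·[a, b, c]ᵀ = Aᵀy.
Inverting the 3×3 Gram matrix, [a, b, c]ᵀ = [991/362, 33/362, -60/181]ᵀ.

a = 2.74, b = 0.09, c = -0.33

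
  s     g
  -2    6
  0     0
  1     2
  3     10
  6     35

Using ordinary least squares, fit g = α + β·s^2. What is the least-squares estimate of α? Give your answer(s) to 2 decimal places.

AᵀA·[α, β]ᵀ = Aᵀg reads: 5·α + 50·β = 53;  50·α + 1394·β = 1376.
(Σ1 = 5, Σs^2 = 50, Σs^2·s^2 = 1394, Σg = 53, Σs^2·g = 1376.)
Eliminating β: 1394·(row 1) − 50·(row 2) gives 4470·α = 1394·53 − 50·1376 = 5082, so α = 847/745.
Then β = (1376 − 50·(847/745))/1394 = 141/149.

α = 1.14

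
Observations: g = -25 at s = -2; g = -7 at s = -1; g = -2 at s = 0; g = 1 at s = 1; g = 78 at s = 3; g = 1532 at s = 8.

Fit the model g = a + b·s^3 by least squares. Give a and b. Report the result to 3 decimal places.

a = -2.379, b = 2.997

Compute the Gram sums: Σ1 = 6, Σs^3 = 531, Σs^3·s^3 = 262939.
Moment sums: Σg = 1577, Σs^3·g = 786698.
So XᵀX·[a, b]ᵀ = Xᵀg: [[6, 531]; [531, 262939]]·[a, b]ᵀ = [1577, 786698]ᵀ.
Eliminating b: 262939·(row 1) − 531·(row 2) gives 1295673·a = 262939·1577 − 531·786698 = -3081835, so a = -3081835/1295673.
Then b = (786698 − 531·(-3081835/1295673))/262939 = 1294267/431891.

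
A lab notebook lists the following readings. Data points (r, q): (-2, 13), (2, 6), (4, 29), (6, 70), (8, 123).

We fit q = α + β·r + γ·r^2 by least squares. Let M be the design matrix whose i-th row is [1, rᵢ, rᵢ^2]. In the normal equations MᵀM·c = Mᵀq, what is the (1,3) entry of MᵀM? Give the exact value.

124

Row 1 ↔ basis 1, column 3 ↔ basis r^2, so (MᵀM)_{1,3} = Σᵢ r^2 = (1)·(4) + (1)·(4) + (1)·(16) + (1)·(36) + (1)·(64) = 124.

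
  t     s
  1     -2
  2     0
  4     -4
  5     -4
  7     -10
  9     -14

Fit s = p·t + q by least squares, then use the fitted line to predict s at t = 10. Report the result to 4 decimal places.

Forming AᵀA = [[176, 28]; [28, 6]] and Aᵀs = [-234, -34]ᵀ gives AᵀA·[p, q]ᵀ = Aᵀs.
Determinant 176·6 − 28² = 272.
p = ((-234)·6 − 28·(-34))/272 = -113/68; q = (176·(-34) − 28·(-234))/272 = 71/34.
At t = 10: ŝ = (-113/68)·(10) + (71/34)·(1) = -247/17.

ŝ = -14.5294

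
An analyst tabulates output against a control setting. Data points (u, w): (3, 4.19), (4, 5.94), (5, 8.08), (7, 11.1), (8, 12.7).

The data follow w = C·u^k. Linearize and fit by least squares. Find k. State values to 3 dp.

With ln wᵢ as the transformed response and ln uᵢ as the regressor:
Sums: Σln u = 8.1197, Σ(ln u)² = 13.8297, Σln w = 10.2523, Σln u·ln w = 17.3755.
Normal system: [[13.8297, 8.1197]; [8.1197, 5]]·[k, ln C]ᵀ = [17.3755, 10.2523]ᵀ.
Solving (det = 3.2190): k = 1.12818, ln C = 0.21838.

k = 1.128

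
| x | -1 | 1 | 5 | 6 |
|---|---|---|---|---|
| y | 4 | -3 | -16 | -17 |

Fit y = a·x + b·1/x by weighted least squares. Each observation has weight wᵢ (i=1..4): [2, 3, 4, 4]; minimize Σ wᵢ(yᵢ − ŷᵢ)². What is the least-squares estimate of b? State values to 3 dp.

b = -0.487

With design matrix M, MᵀWM = [[249, 13]; [13, 1186/225]] and MᵀWy = [-745, -617/15]ᵀ.
Determinant 249·(1186/225) − 13² = 85763/75.
a = ((-745)·(1186/225) − 13·(-617/15))/(85763/75) = -763255/257289; b = (249·(-617/15) − 13·(-745))/(85763/75) = -41790/85763.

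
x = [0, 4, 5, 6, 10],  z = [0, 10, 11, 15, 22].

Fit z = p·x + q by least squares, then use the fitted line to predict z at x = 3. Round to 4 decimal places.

ẑ = 7.1769

Entries of AᵀA: Σx·x = 177, Σx = 25, Σ1 = 5.
And Σx·z = 405, Σz = 58.
AᵀA·[p, q]ᵀ = Aᵀz becomes [[177, 25]; [25, 5]]·[p, q]ᵀ = [405, 58]ᵀ.
det = 177·5 − 25² = 260.
p = (405·5 − 25·58)/260 = 115/52; q = (177·58 − 25·405)/260 = 141/260.
At x = 3: ẑ = (115/52)·(3) + (141/260)·(1) = 933/130.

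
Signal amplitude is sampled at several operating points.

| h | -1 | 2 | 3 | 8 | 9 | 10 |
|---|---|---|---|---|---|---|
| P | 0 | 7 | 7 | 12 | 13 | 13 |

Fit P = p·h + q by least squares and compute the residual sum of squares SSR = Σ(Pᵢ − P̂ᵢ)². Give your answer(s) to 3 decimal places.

SSR = 8.384

Normal-equation sums: Σh·h = 259, Σh = 31, Σ1 = 6.
And Σh·P = 378, ΣP = 52.
MᵀM·[p, q]ᵀ = MᵀP becomes [[259, 31]; [31, 6]]·[p, q]ᵀ = [378, 52]ᵀ.
Δ = 259·6 − 31² = 593.
p = (378·6 − 31·52)/593 = 656/593; q = (259·52 − 31·378)/593 = 1750/593.
Residuals: -1094/593, 1089/593, 433/593, 118/593, 55/593, -601/593; SSR = 4972/593.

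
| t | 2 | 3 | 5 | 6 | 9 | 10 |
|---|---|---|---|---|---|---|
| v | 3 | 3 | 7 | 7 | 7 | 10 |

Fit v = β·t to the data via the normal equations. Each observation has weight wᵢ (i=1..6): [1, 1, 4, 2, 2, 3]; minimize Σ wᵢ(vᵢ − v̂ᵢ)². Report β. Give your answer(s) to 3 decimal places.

With design matrix A, AᵀWA = [[647]] and AᵀWv = [665]ᵀ.
Hence β = 665 / 647 ≈ 1.02782.

β = 1.028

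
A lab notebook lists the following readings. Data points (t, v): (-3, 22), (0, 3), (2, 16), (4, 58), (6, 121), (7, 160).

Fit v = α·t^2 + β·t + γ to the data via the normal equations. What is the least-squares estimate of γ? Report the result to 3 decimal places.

γ = 1.893

With design matrix M, MᵀM = [[4050, 604, 114]; [604, 114, 16]; [114, 16, 6]] and Mᵀv = [13386, 2044, 380]ᵀ.
Inverting the 3×3 Gram matrix, [α, β, γ]ᵀ = [97981/33294, 11497/5549, 63029/33294]ᵀ.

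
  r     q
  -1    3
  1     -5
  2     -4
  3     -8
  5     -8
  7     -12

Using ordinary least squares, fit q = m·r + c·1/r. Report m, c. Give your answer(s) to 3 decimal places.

Compute the Gram sums: Σr·r = 89, Σr·1/r = 6, Σ1/r·1/r = 106789/44100.
For Xᵀq: Σr·q = -164, Σ1/r·q = -1678/105.
Normal equations: [[89, 6]; [6, 106789/44100]]·[m, c]ᵀ = [-164, -1678/105]ᵀ.
Eliminating c: (106789/44100)·(row 1) − 6·(row 2) gives (7916621/44100)·m = (106789/44100)·(-164) − 6·(-1678/105) = -3321209/11025, so m = -13284836/7916621.
Then c = ((-1678/105) − 6·(-13284836/7916621))/(106789/44100) = -19329240/7916621.

m = -1.678, c = -2.442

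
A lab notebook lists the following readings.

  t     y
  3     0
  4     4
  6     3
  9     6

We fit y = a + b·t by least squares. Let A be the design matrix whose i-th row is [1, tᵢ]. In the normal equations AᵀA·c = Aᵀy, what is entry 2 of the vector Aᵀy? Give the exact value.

Entry 2 ↔ basis t, so (Aᵀy)_{2} = Σᵢ (t)·yᵢ = (3)·(0) + (4)·(4) + (6)·(3) + (9)·(6) = 88.

88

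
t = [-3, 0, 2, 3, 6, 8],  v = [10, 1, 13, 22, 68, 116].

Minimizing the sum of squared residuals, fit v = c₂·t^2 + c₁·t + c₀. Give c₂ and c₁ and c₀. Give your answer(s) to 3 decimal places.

c₂ = 1.529, c₁ = 1.974, c₀ = 1.973

Compute the Gram sums: Σt^2·t^2 = 5570, Σt^2·t = 736, Σt^2 = 122, Σt·t = 122, Σt = 16, Σ1 = 6.
For Mᵀv: Σt^2·v = 10212, Σt·v = 1398, Σv = 230.
Solving the 3×3 system (Gaussian elimination) gives c₂ = 835/546, c₁ = 77/39, c₀ = 359/182.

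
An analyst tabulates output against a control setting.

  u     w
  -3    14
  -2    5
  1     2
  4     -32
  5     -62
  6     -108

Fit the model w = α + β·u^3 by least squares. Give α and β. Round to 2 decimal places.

Compute the Gram sums: Σ1 = 6, Σu^3 = 371, Σu^3·u^3 = 67171.
Moment sums: Σw = -181, Σu^3·w = -33542.
det = 6·67171 − 371² = 265385.
α = ((-181)·67171 − 371·(-33542))/265385 = 286131/265385; β = (6·(-33542) − 371·(-181))/265385 = -134101/265385.

α = 1.08, β = -0.51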